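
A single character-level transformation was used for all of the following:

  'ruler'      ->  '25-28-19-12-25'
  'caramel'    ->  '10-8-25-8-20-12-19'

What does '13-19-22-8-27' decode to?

float

Each letter is replaced by its alphabet position (a=1..z=26) + 7.
Undoing it on 13-19-22-8-27: 13→(13−7)÷1=6=f, 19→(19−7)÷1=12=l, 22→(22−7)÷1=15=o, 8→(8−7)÷1=1=a, 27→(27−7)÷1=20=t.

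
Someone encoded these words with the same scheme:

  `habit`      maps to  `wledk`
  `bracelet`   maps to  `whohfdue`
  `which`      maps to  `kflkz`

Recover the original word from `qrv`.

The word is reversed, then every letter is shifted forward by 3.
Decoding qrv: shift back: q−3=n, r−3=o, v−3=s → nos; then reverse → son.

son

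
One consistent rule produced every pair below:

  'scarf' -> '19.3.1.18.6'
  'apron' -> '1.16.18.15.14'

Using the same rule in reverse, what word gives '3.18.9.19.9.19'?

crisis

Letters become their 1-indexed alphabet positions: a=1 … z=26.
Decoding 3.18.9.19.9.19: 3=c, 18=r, 9=i, 19=s, 9=i, 19=s.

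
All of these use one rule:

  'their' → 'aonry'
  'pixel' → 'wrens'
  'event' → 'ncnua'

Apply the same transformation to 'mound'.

txduk

The shift depends on letter class: consonant t→a is +7, but vowel e→n is +9. Vowels shift forward by 9 and consonants shift forward by 7.
On mound: m(cons)+7=t, o(vowel)+9=x, u(vowel)+9=d, n(cons)+7=u, d(cons)+7=k.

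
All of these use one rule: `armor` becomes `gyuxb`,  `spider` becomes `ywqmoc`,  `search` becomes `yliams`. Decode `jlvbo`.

dense

The shift increases by 1 at each position, starting from +6: 6, 7, 8, ….
Reversing it on jlvbo: j−6=d, l−7=e, v−8=n, b−9=s, o−10=e.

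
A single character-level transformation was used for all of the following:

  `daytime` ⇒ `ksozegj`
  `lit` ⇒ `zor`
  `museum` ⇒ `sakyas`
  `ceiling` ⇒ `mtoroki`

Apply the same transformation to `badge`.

The output letters match the input read backwards, each shifted +6: daytime reversed is emityad. The word is reversed, then every letter is shifted forward by 6.
For badge: reverse → egdab; then shift: e+6=k, g+6=m, d+6=j, a+6=g, b+6=h.

kmjgh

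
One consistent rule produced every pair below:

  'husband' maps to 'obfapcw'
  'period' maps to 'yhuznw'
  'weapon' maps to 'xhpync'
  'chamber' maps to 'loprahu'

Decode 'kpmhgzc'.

javelin

Each letter's alphabet position (a=0..z=25) is mapped through 11·x+15 mod 26 — an affine cipher.
Decoding kpmhgzc: k(10)→19·(10−15)≡9=j; p(15)→19·(15−15)≡0=a; m(12)→19·(12−15)≡21=v; h(7)→19·(7−15)≡4=e; g(6)→19·(6−15)≡11=l; z(25)→19·(25−15)≡8=i; c(2)→19·(2−15)≡13=n (all mod 26).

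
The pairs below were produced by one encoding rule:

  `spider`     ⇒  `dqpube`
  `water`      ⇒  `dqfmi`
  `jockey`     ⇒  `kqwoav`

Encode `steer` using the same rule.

dqqfe

The output letters match the input read backwards, each shifted +12: spider reversed is redips. The word is reversed, then every letter is shifted forward by 12.
For steer: reverse → reets; then shift: r+12=d, e+12=q, e+12=q, t+12=f, s+12=e.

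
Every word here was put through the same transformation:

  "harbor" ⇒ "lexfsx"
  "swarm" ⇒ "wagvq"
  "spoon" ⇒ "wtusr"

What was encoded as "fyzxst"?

The shifts repeat in a cycle of length 3: positions 0,1,… shift by +4, +4, +6, then the pattern repeats.
Undoing it on fyzxst: f−4=b, y−4=u, z−6=t, x−4=t, s−4=o, t−6=n.

button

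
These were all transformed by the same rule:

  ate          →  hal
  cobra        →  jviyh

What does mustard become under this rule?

tbzahyk

Compare letters: a→h is +7, t→a is +7, e→l is +7 — a constant shift. Each letter is shifted forward by 7 in the alphabet (a Caesar shift of +7).
Applying it to mustard: m+7=t, u+7=b, s+7=z, t+7=a, a+7=h, r+7=y, d+7=k.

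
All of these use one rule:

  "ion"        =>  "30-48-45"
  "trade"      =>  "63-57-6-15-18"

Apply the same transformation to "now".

45-48-72

i(#9)→30 and o(#15)→48: differences scale by 3, so n = 3·pos + 3. Each letter becomes 3×(its alphabet position, a=1..z=26) + 3.
For now: n=14→45, o=15→48, w=23→72.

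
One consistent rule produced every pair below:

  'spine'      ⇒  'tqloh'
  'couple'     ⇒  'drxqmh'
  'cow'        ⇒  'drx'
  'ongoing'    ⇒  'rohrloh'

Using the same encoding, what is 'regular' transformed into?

shhxmds

Two shifts are in play — +3 for a/e/i/o/u, +1 for every other letter.
Applying it to regular: r(cons)+1=s, e(vowel)+3=h, g(cons)+1=h, u(vowel)+3=x, l(cons)+1=m, a(vowel)+3=d, r(cons)+1=s.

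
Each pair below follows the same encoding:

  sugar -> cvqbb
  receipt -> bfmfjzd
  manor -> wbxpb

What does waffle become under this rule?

gbppvf

Two shifts are in play — +1 for a/e/i/o/u, +10 for every other letter.
Applying it to waffle: w(cons)+10=g, a(vowel)+1=b, f(cons)+10=p, f(cons)+10=p, l(cons)+10=v, e(vowel)+1=f.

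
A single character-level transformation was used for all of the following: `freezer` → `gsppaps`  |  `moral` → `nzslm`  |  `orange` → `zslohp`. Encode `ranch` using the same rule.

slodi

The rule splits by letter class: vowels +11, consonants +1.
Applying it to ranch: r(cons)+1=s, a(vowel)+11=l, n(cons)+1=o, c(cons)+1=d, h(cons)+1=i.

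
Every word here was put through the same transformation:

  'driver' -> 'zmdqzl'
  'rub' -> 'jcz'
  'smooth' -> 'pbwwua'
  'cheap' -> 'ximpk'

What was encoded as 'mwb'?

The output letters match the input read backwards, each shifted +8: driver reversed is revird. Read the word backwards and shift each letter +8.
Undoing it on mwb: shift back: m−8=e, w−8=o, b−8=t → eot; then reverse → toe.

toe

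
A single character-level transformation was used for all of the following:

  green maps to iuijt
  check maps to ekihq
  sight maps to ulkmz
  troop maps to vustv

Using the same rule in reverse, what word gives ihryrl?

The shift increases by 1 at each position, starting from +2: 2, 3, 4, ….
Reversing it on ihryrl: i−2=g, h−3=e, r−4=n, y−5=t, r−6=l, l−7=e.

gentle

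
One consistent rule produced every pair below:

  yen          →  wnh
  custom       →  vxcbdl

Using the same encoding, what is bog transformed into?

The output letters match the input read backwards, each shifted +9: yen reversed is ney. Two steps: reverse the string, then apply a Caesar shift of +9.
Applying it to bog: reverse → gob; then shift: g+9=p, o+9=x, b+9=k.

pxk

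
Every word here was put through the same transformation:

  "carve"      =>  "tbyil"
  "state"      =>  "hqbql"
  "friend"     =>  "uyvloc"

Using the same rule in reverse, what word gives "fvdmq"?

Treating letters as 0–25, the rule is x ↦ 9x + 1 (mod 26).
Decoding fvdmq: f(5)→3·(5−1)≡12=m; v(21)→3·(21−1)≡8=i; d(3)→3·(3−1)≡6=g; m(12)→3·(12−1)≡7=h; q(16)→3·(16−1)≡19=t (all mod 26).

might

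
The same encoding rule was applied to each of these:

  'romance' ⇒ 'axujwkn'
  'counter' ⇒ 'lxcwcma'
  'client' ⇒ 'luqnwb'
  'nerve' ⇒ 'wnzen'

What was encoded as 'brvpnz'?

Shifts by position in romance: pos 0: r→a (+9), pos 1: o→x (+9), pos 2: m→u (+8), pos 3: a→j (+9), pos 4: n→w (+9), pos 5: c→k (+8) — repeating every 3. The shifts repeat in a cycle of length 3: positions 0,1,… shift by +9, +9, +8, then the pattern repeats.
Undoing it on brvpnz: b−9=s, r−9=i, v−8=n, p−9=g, n−9=e, z−8=r.

singer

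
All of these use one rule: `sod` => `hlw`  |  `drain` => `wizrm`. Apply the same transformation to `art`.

Each pair mirrors across the alphabet (s↔h, o↔l, d↔w): positions sum to 25. Letters are reflected about the middle of the alphabet (position → 25−position): Atbash.
For art: a↔z, r↔i, t↔g.

zig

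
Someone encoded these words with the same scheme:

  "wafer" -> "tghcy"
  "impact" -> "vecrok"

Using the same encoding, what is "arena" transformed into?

Read the word backwards and shift each letter +2.
For arena: reverse → anera; then shift: a+2=c, n+2=p, e+2=g, r+2=t, a+2=c.

cpgtc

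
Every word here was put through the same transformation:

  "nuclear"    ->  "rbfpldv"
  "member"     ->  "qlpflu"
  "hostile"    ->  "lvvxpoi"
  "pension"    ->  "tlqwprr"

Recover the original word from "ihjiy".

A repeating key of period 3 is used — shifts +4, +7, +3 over and over.
Reversing it on ihjiy: i−4=e, h−7=a, j−3=g, i−4=e, y−7=r.

eager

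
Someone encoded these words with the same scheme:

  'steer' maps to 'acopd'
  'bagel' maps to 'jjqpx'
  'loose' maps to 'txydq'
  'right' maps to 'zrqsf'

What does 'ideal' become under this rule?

Each letter shifts forward by (position + 8), i.e. 8, 9, 10, … — the shift grows by one for each successive letter.
For ideal: i+8=q, d+9=m, e+10=o, a+11=l, l+12=x.

qmolx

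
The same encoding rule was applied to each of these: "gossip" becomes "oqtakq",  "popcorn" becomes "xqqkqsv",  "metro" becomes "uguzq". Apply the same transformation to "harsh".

pcsaj

Shifts by position in gossip: pos 0: g→o (+8), pos 1: o→q (+2), pos 2: s→t (+1), pos 3: s→a (+8), pos 4: i→k (+2), pos 5: p→q (+1) — repeating every 3. A repeating key of period 3 is used — shifts +8, +2, +1 over and over.
Applying it to harsh: h+8=p, a+2=c, r+1=s, s+8=a, h+2=j.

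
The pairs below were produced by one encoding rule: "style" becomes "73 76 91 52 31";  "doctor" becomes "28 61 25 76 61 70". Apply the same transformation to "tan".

s(#19)→73 and t(#20)→76: differences scale by 3, so n = 3·pos + 16. Each letter becomes 3×(its alphabet position, a=1..z=26) + 16.
For tan: t=20→76, a=1→19, n=14→58.

76 19 58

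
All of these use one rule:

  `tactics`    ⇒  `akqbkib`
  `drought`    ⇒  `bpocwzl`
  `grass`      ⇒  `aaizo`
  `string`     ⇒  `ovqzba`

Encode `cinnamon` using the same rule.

vwuivvqk

The output letters match the input read backwards, each shifted +8: tactics reversed is scitcat. Read the word backwards and shift each letter +8.
Applying it to cinnamon: reverse → nomannic; then shift: n+8=v, o+8=w, m+8=u, a+8=i, n+8=v, n+8=v, i+8=q, c+8=k.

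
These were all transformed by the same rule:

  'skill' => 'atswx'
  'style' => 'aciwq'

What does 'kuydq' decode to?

close

The shift increases by 1 at each position, starting from +8: 8, 9, 10, ….
Undoing it on kuydq: k−8=c, u−9=l, y−10=o, d−11=s, q−12=e.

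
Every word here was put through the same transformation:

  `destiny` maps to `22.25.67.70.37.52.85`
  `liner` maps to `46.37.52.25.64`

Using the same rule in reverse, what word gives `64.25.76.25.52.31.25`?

revenge

With a=1..z=26, the number is 3·pos + 10.
Undoing it on 64.25.76.25.52.31.25: 64→(64−10)÷3=18=r, 25→(25−10)÷3=5=e, 76→(76−10)÷3=22=v, 25→(25−10)÷3=5=e, 52→(52−10)÷3=14=n, 31→(31−10)÷3=7=g, 25→(25−10)÷3=5=e.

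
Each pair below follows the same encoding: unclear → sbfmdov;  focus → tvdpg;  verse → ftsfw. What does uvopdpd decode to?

The output letters match the input read backwards, each shifted +1: unclear reversed is raelcnu. Read the word backwards and shift each letter +1.
Undoing it on uvopdpd: shift back: u−1=t, v−1=u, o−1=n, p−1=o, d−1=c, p−1=o, d−1=c → tunococ; then reverse → coconut.

coconut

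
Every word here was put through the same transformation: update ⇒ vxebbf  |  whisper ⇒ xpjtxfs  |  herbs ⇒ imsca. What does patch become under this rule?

Shifts by position in update: pos 0: u→v (+1), pos 1: p→x (+8), pos 2: d→e (+1), pos 3: a→b (+1), pos 4: t→b (+8), pos 5: e→f (+1) — repeating every 3. A repeating key of period 3 is used — shifts +1, +8, +1 over and over.
For patch: p+1=q, a+8=i, t+1=u, c+1=d, h+8=p.

qiudp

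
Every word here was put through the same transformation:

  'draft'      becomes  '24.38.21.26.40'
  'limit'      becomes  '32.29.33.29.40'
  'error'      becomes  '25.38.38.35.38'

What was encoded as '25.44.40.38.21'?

d is letter #4 and maps to 24: an offset of 20. Letters become their 1-based position plus 20 (so a→21, b→22, …).
Undoing it on 25.44.40.38.21: 25→(25−20)÷1=5=e, 44→(44−20)÷1=24=x, 40→(40−20)÷1=20=t, 38→(38−20)÷1=18=r, 21→(21−20)÷1=1=a.

extra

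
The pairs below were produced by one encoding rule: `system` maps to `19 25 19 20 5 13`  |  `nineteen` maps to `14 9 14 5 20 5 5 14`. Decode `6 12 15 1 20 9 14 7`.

Letters become their 1-indexed alphabet positions: a=1 … z=26.
Reversing it on 6 12 15 1 20 9 14 7: 6=f, 12=l, 15=o, 1=a, 20=t, 9=i, 14=n, 7=g.

floating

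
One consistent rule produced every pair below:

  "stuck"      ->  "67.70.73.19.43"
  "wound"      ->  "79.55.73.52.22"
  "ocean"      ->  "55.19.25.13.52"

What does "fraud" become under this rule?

s(#19)→67 and t(#20)→70: differences scale by 3, so n = 3·pos + 10. With a=1..z=26, the number is 3·pos + 10.
Applying it to fraud: f=6→28, r=18→64, a=1→13, u=21→73, d=4→22.

28.64.13.73.22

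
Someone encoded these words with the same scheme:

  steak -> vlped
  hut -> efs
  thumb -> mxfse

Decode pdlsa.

The output letters match the input read backwards, each shifted +11: steak reversed is kaets. The word is reversed, then every letter is shifted forward by 11.
Undoing it on pdlsa: shift back: p−11=e, d−11=s, l−11=a, s−11=h, a−11=p → esahp; then reverse → phase.

phase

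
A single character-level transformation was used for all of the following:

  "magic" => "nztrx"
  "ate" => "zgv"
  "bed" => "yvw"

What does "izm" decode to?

Each pair mirrors across the alphabet (m↔n, a↔z, g↔t): positions sum to 25. This is the alphabet-reversal cipher (Atbash): a becomes z, b becomes y, etc.
Undoing it on izm: i↔r, z↔a, m↔n.

ran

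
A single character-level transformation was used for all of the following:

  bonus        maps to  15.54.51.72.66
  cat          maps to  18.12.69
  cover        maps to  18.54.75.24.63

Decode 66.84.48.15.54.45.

symbol

The formula is n = 3×(alphabet index, a=1) + 9.
Undoing it on 66.84.48.15.54.45: 66→(66−9)÷3=19=s, 84→(84−9)÷3=25=y, 48→(48−9)÷3=13=m, 15→(15−9)÷3=2=b, 54→(54−9)÷3=15=o, 45→(45−9)÷3=12=l.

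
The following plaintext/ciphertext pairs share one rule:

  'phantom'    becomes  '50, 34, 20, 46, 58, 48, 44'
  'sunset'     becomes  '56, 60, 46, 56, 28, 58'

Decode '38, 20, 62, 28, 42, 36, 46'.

javelin

p(#16)→50 and h(#8)→34: differences scale by 2, so n = 2·pos + 18. The formula is n = 2×(alphabet index, a=1) + 18.
Decoding 38, 20, 62, 28, 42, 36, 46: 38→(38−18)÷2=10=j, 20→(20−18)÷2=1=a, 62→(62−18)÷2=22=v, 28→(28−18)÷2=5=e, 42→(42−18)÷2=12=l, 36→(36−18)÷2=9=i, 46→(46−18)÷2=14=n.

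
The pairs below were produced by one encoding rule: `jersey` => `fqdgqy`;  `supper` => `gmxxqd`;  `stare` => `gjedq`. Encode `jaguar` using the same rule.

j(9)→f(5) and e(4)→q(16) fit y≡3x+4 (mod 26); the inverse of 3 mod 26 is 9. This is an affine cipher: with a=0,…,z=25, each position x becomes (3x+4) mod 26.
On jaguar: j(9)→3·9+4≡5=f; a(0)→3·0+4≡4=e; g(6)→3·6+4≡22=w; u(20)→3·20+4≡12=m; a(0)→3·0+4≡4=e; r(17)→3·17+4≡3=d (all mod 26).

fewmed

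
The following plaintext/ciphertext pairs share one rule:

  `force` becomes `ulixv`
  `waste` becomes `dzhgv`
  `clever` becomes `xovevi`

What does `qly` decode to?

job

This is the alphabet-reversal cipher (Atbash): a becomes z, b becomes y, etc.
Undoing it on qly: q↔j, l↔o, y↔b.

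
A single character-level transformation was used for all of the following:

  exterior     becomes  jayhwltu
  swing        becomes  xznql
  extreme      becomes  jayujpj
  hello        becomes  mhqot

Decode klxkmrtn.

Shifts by position in exterior: pos 0: e→j (+5), pos 1: x→a (+3), pos 2: t→y (+5), pos 3: e→h (+3) — repeating every 2. A repeating key of period 2 is used — shifts +5, +3 over and over.
Decoding klxkmrtn: k−5=f, l−3=i, x−5=s, k−3=h, m−5=h, r−3=o, t−5=o, n−3=k.

fishhook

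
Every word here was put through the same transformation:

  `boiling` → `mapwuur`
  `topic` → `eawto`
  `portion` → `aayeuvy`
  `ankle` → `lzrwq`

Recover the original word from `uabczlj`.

A repeating key of period 3 is used — shifts +11, +12, +7 over and over.
Decoding uabczlj: u−11=j, a−12=o, b−7=u, c−11=r, z−12=n, l−7=e, j−11=y.

journey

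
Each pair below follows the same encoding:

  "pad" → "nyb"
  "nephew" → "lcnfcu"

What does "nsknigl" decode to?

pumpkin

Compare letters: p→n is +24, a→y is +24, d→b is +24 — a constant shift. This is a Caesar cipher with shift 24.
Reversing it on nsknigl: n−24=p, s−24=u, k−24=m, n−24=p, i−24=k, g−24=i, l−24=n.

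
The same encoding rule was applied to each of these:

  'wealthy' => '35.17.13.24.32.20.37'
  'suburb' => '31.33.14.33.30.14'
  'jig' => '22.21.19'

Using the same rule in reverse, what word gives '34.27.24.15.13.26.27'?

w is letter #23 and maps to 35: an offset of 12. Letters become their 1-based position plus 12 (so a→13, b→14, …).
Decoding 34.27.24.15.13.26.27: 34→(34−12)÷1=22=v, 27→(27−12)÷1=15=o, 24→(24−12)÷1=12=l, 15→(15−12)÷1=3=c, 13→(13−12)÷1=1=a, 26→(26−12)÷1=14=n, 27→(27−12)÷1=15=o.

volcano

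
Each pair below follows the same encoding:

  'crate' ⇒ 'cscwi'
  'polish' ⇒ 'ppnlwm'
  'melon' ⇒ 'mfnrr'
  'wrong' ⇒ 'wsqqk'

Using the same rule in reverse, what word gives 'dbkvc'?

In crate: c→c is +0, r→s is +1, a→c is +2, t→w is +3 — the shift increases by 1 each position. Each letter shifts forward by its position index (0, 1, 2, …) — the shift grows by one for each successive letter.
Decoding dbkvc: d−0=d, b−1=a, k−2=i, v−3=s, c−4=y.

daisy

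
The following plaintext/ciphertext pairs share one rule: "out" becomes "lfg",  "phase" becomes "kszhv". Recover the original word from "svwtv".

Each pair mirrors across the alphabet (o↔l, u↔f, t↔g): positions sum to 25. Each letter is replaced by its mirror in the alphabet: a↔z, b↔y, c↔x, and so on (the Atbash cipher).
Decoding svwtv: s↔h, v↔e, w↔d, t↔g, v↔e.

hedge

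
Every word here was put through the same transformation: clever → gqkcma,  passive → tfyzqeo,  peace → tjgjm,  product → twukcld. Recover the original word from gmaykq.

In clever: c→g is +4, l→q is +5, e→k is +6, v→c is +7 — the shift increases by 1 each position. The shift increases by 1 at each position, starting from +4: 4, 5, 6, ….
Reversing it on gmaykq: g−4=c, m−5=h, a−6=u, y−7=r, k−8=c, q−9=h.

church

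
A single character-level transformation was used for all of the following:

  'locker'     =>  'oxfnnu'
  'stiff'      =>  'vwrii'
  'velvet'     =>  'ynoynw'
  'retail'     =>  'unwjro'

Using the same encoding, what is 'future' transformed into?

Two shifts are in play — +9 for a/e/i/o/u, +3 for every other letter.
On future: f(cons)+3=i, u(vowel)+9=d, t(cons)+3=w, u(vowel)+9=d, r(cons)+3=u, e(vowel)+9=n.

idwdun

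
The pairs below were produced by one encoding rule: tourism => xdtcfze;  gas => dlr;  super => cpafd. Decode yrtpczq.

foreign

The output letters match the input read backwards, each shifted +11: tourism reversed is msiruot. Two steps: reverse the string, then apply a Caesar shift of +11.
Reversing it on yrtpczq: shift back: y−11=n, r−11=g, t−11=i, p−11=e, c−11=r, z−11=o, q−11=f → ngierof; then reverse → foreign.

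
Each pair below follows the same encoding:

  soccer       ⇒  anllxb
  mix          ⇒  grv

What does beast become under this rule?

The output letters match the input read backwards, each shifted +9: soccer reversed is reccos. Two steps: reverse the string, then apply a Caesar shift of +9.
For beast: reverse → tsaeb; then shift: t+9=c, s+9=b, a+9=j, e+9=n, b+9=k.

cbjnk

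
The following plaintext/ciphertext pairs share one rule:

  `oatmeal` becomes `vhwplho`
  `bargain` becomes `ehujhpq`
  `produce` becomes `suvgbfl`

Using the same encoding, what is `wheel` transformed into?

zkllo

The shift depends on letter class: consonant t→w is +3, but vowel o→v is +7. Vowels shift forward by 7 and consonants shift forward by 3.
For wheel: w(cons)+3=z, h(cons)+3=k, e(vowel)+7=l, e(vowel)+7=l, l(cons)+3=o.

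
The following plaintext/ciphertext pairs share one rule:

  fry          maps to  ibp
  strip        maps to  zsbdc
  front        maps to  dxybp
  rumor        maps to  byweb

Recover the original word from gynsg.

The output letters match the input read backwards, each shifted +10: fry reversed is yrf. The word is reversed, then every letter is shifted forward by 10.
Decoding gynsg: shift back: g−10=w, y−10=o, n−10=d, s−10=i, g−10=w → wodiw; then reverse → widow.

widow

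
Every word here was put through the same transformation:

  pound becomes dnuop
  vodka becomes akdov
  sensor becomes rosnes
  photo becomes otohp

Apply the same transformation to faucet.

It's just the letters in reverse order.
Applying it to faucet: reverse → tecuaf.

tecuaf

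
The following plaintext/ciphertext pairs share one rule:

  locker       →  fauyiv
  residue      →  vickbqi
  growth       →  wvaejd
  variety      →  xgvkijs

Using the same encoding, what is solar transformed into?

cafgv

l(11)→f(5) and o(14)→a(0) fit y≡7x+6 (mod 26); the inverse of 7 mod 26 is 15. Each letter's alphabet position (a=0..z=25) is mapped through 7·x+6 mod 26 — an affine cipher.
Applying it to solar: s(18)→7·18+6≡2=c; o(14)→7·14+6≡0=a; l(11)→7·11+6≡5=f; a(0)→7·0+6≡6=g; r(17)→7·17+6≡21=v (all mod 26).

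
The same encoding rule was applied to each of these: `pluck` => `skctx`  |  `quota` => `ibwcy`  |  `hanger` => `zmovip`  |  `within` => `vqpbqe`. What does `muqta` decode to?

The output letters match the input read backwards, each shifted +8: pluck reversed is kculp. Two steps: reverse the string, then apply a Caesar shift of +8.
Undoing it on muqta: shift back: m−8=e, u−8=m, q−8=i, t−8=l, a−8=s → emils; then reverse → slime.

slime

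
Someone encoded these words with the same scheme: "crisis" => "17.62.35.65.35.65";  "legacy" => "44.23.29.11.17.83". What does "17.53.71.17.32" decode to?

c(#3)→17 and r(#18)→62: differences scale by 3, so n = 3·pos + 8. With a=1..z=26, the number is 3·pos + 8.
Undoing it on 17.53.71.17.32: 17→(17−8)÷3=3=c, 53→(53−8)÷3=15=o, 71→(71−8)÷3=21=u, 17→(17−8)÷3=3=c, 32→(32−8)÷3=8=h.

couch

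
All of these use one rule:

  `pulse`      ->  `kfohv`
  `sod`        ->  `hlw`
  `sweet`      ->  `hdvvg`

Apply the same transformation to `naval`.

Each pair mirrors across the alphabet (p↔k, u↔f, l↔o): positions sum to 25. This is the alphabet-reversal cipher (Atbash): a becomes z, b becomes y, etc.
Applying it to naval: n↔m, a↔z, v↔e, a↔z, l↔o.

mzezo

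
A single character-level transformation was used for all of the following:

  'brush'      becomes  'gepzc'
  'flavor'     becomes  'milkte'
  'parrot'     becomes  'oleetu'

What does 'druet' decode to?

metro

b(1)→g(6) and r(17)→e(4) fit y≡21x+11 (mod 26); the inverse of 21 mod 26 is 5. Treating letters as 0–25, the rule is x ↦ 21x + 11 (mod 26).
Decoding druet: d(3)→5·(3−11)≡12=m; r(17)→5·(17−11)≡4=e; u(20)→5·(20−11)≡19=t; e(4)→5·(4−11)≡17=r; t(19)→5·(19−11)≡14=o (all mod 26).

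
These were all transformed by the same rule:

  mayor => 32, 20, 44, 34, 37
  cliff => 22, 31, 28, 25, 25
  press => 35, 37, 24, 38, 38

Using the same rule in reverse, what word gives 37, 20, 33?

ran

m is letter #13 and maps to 32: an offset of 19. Each letter is replaced by its alphabet position (a=1..z=26) + 19.
Reversing it on 37, 20, 33: 37→(37−19)÷1=18=r, 20→(20−19)÷1=1=a, 33→(33−19)÷1=14=n.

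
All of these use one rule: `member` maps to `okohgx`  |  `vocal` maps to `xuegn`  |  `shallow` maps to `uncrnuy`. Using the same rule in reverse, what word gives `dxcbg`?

brave

Shifts by position in member: pos 0: m→o (+2), pos 1: e→k (+6), pos 2: m→o (+2), pos 3: b→h (+6) — repeating every 2. The shifts repeat in a cycle of length 2: positions 0,1,… shift by +2, +6, then the pattern repeats.
Undoing it on dxcbg: d−2=b, x−6=r, c−2=a, b−6=v, g−2=e.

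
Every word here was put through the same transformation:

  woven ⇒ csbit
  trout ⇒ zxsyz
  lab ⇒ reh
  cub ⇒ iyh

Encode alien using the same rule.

ermit

The shift depends on letter class: consonant w→c is +6, but vowel o→s is +4. The rule splits by letter class: vowels +4, consonants +6.
Applying it to alien: a(vowel)+4=e, l(cons)+6=r, i(vowel)+4=m, e(vowel)+4=i, n(cons)+6=t.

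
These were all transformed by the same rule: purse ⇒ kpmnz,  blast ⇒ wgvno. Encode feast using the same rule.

This is a Caesar cipher with shift 21.
For feast: f+21=a, e+21=z, a+21=v, s+21=n, t+21=o.

azvno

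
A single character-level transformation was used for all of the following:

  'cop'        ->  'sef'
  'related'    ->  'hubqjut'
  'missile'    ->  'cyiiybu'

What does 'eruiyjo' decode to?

Every letter moves 16 places later in the alphabet, wrapping around z→a.
Reversing it on eruiyjo: e−16=o, r−16=b, u−16=e, i−16=s, y−16=i, j−16=t, o−16=y.

obesity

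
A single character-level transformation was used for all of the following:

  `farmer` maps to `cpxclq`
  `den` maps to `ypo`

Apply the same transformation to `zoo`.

The output letters match the input read backwards, each shifted +11: farmer reversed is remraf. Read the word backwards and shift each letter +11.
For zoo: reverse → ooz; then shift: o+11=z, o+11=z, z+11=k.

zzk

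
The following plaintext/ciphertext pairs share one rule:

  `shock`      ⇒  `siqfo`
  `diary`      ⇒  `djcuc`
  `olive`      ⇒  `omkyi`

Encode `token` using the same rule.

tpmhr

In shock: s→s is +0, h→i is +1, o→q is +2, c→f is +3 — the shift increases by 1 each position. Letter i (0-indexed) is shifted by i+0, so successive shifts are 0, 1, 2, ….
On token: t+0=t, o+1=p, k+2=m, e+3=h, n+4=r.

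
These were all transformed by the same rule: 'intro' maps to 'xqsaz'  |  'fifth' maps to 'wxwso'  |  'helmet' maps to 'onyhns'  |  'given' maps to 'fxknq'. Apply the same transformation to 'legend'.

ynfnqe

i(8)→x(23) and n(13)→q(16) fit y≡9x+3 (mod 26); the inverse of 9 mod 26 is 3. This is an affine cipher: with a=0,…,z=25, each position x becomes (9x+3) mod 26.
For legend: l(11)→9·11+3≡24=y; e(4)→9·4+3≡13=n; g(6)→9·6+3≡5=f; e(4)→9·4+3≡13=n; n(13)→9·13+3≡16=q; d(3)→9·3+3≡4=e (all mod 26).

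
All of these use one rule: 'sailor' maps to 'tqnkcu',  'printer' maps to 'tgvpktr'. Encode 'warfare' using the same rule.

gtchtcy

The output letters match the input read backwards, each shifted +2: sailor reversed is rolias. Read the word backwards and shift each letter +2.
For warfare: reverse → erafraw; then shift: e+2=g, r+2=t, a+2=c, f+2=h, r+2=t, a+2=c, w+2=y.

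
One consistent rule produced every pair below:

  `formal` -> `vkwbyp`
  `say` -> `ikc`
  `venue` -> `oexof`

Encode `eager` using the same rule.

boqko

The output letters match the input read backwards, each shifted +10: formal reversed is lamrof. The word is reversed, then every letter is shifted forward by 10.
For eager: reverse → regae; then shift: r+10=b, e+10=o, g+10=q, a+10=k, e+10=o.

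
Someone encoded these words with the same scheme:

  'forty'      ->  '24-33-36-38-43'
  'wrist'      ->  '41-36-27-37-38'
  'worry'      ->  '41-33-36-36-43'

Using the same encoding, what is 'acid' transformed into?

19-21-27-22

f is letter #6 and maps to 24: an offset of 18. Letters become their 1-based position plus 18 (so a→19, b→20, …).
On acid: a=1→19, c=3→21, i=9→27, d=4→22.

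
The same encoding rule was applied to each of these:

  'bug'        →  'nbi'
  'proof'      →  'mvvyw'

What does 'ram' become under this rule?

The output letters match the input read backwards, each shifted +7: bug reversed is gub. Two steps: reverse the string, then apply a Caesar shift of +7.
For ram: reverse → mar; then shift: m+7=t, a+7=h, r+7=y.

thy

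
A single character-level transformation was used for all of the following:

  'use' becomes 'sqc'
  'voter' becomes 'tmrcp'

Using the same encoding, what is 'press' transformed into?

npcqq

Compare letters: u→s is +24, s→q is +24, e→c is +24 — a constant shift. Each letter is shifted forward by 24 in the alphabet (a Caesar shift of +24).
Applying it to press: p+24=n, r+24=p, e+24=c, s+24=q, s+24=q.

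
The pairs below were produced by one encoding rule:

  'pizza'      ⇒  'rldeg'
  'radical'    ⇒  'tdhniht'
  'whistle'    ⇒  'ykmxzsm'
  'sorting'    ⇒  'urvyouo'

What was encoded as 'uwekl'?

staff

In pizza: p→r is +2, i→l is +3, z→d is +4, z→e is +5 — the shift increases by 1 each position. Letter i (0-indexed) is shifted by i+2, so successive shifts are 2, 3, 4, ….
Decoding uwekl: u−2=s, w−3=t, e−4=a, k−5=f, l−6=f.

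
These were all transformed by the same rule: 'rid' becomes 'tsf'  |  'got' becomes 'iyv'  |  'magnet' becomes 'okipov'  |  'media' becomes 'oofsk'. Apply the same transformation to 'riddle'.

tsffno

The shift depends on letter class: consonant r→t is +2, but vowel i→s is +10. Vowels shift forward by 10 and consonants shift forward by 2.
Applying it to riddle: r(cons)+2=t, i(vowel)+10=s, d(cons)+2=f, d(cons)+2=f, l(cons)+2=n, e(vowel)+10=o.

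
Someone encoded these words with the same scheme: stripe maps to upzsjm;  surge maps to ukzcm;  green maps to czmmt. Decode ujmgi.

speak

s(18)→u(20) and t(19)→p(15) fit y≡21x+6 (mod 26); the inverse of 21 mod 26 is 5. Treating letters as 0–25, the rule is x ↦ 21x + 6 (mod 26).
Reversing it on ujmgi: u(20)→5·(20−6)≡18=s; j(9)→5·(9−6)≡15=p; m(12)→5·(12−6)≡4=e; g(6)→5·(6−6)≡0=a; i(8)→5·(8−6)≡10=k (all mod 26).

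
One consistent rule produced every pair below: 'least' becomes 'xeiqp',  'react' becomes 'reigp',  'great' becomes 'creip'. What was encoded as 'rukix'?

royal

l(11)→x(23) and e(4)→e(4) fit y≡25x+8 (mod 26); the inverse of 25 mod 26 is 25. This is an affine cipher: with a=0,…,z=25, each position x becomes (25x+8) mod 26.
Reversing it on rukix: r(17)→25·(17−8)≡17=r; u(20)→25·(20−8)≡14=o; k(10)→25·(10−8)≡24=y; i(8)→25·(8−8)≡0=a; x(23)→25·(23−8)≡11=l (all mod 26).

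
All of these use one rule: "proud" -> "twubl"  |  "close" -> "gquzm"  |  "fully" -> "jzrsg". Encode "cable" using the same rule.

gfhsm

In proud: p→t is +4, r→w is +5, o→u is +6, u→b is +7 — the shift increases by 1 each position. The shift increases by 1 at each position, starting from +4: 4, 5, 6, ….
On cable: c+4=g, a+5=f, b+6=h, l+7=s, e+8=m.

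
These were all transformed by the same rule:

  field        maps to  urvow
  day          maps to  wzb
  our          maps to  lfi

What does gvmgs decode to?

Each pair mirrors across the alphabet (f↔u, i↔r, e↔v): positions sum to 25. This is the alphabet-reversal cipher (Atbash): a becomes z, b becomes y, etc.
Decoding gvmgs: g↔t, v↔e, m↔n, g↔t, s↔h.

tenth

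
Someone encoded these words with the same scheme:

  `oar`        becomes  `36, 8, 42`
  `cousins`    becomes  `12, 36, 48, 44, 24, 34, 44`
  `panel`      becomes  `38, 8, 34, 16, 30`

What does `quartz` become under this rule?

o(#15)→36 and a(#1)→8: differences scale by 2, so n = 2·pos + 6. With a=1..z=26, the number is 2·pos + 6.
For quartz: q=17→40, u=21→48, a=1→8, r=18→42, t=20→46, z=26→58.

40, 48, 8, 42, 46, 58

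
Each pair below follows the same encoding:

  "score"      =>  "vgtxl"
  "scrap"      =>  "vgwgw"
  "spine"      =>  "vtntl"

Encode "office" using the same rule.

rjkojm

Letter i (0-indexed) is shifted by i+3, so successive shifts are 3, 4, 5, ….
For office: o+3=r, f+4=j, f+5=k, i+6=o, c+7=j, e+8=m.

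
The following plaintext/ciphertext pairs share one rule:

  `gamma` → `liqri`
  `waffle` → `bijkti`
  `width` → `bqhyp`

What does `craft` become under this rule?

A repeating key of period 3 is used — shifts +5, +8, +4 over and over.
For craft: c+5=h, r+8=z, a+4=e, f+5=k, t+8=b.

hzekb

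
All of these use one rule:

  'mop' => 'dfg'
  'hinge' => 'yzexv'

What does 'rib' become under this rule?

izs

Compare letters: m→d is +17, o→f is +17, p→g is +17 — a constant shift. Every letter moves 17 places later in the alphabet, wrapping around z→a.
For rib: r+17=i, i+17=z, b+17=s.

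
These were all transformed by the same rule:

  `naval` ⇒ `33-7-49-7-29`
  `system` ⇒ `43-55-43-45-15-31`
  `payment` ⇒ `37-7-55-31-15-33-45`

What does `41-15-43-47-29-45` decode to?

n(#14)→33 and a(#1)→7: differences scale by 2, so n = 2·pos + 5. Each letter becomes 2×(its alphabet position, a=1..z=26) + 5.
Reversing it on 41-15-43-47-29-45: 41→(41−5)÷2=18=r, 15→(15−5)÷2=5=e, 43→(43−5)÷2=19=s, 47→(47−5)÷2=21=u, 29→(29−5)÷2=12=l, 45→(45−5)÷2=20=t.

result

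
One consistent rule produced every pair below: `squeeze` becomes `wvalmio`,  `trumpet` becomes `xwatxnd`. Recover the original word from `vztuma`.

In squeeze: s→w is +4, q→v is +5, u→a is +6, e→l is +7 — the shift increases by 1 each position. The shift increases by 1 at each position, starting from +4: 4, 5, 6, ….
Decoding vztuma: v−4=r, z−5=u, t−6=n, u−7=n, m−8=e, a−9=r.

runner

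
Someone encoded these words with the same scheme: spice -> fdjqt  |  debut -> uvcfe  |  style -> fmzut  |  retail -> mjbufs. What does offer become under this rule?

The output letters match the input read backwards, each shifted +1: spice reversed is ecips. The word is reversed, then every letter is shifted forward by 1.
On offer: reverse → reffo; then shift: r+1=s, e+1=f, f+1=g, f+1=g, o+1=p.

sfggp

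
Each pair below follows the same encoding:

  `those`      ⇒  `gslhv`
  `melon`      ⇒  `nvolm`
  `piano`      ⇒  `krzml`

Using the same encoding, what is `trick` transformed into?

Each pair mirrors across the alphabet (t↔g, h↔s, o↔l): positions sum to 25. Letters are reflected about the middle of the alphabet (position → 25−position): Atbash.
Applying it to trick: t↔g, r↔i, i↔r, c↔x, k↔p.

girxp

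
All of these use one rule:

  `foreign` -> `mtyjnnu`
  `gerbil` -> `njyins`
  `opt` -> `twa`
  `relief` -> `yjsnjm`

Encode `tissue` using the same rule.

anzzzj

Two shifts are in play — +5 for a/e/i/o/u, +7 for every other letter.
On tissue: t(cons)+7=a, i(vowel)+5=n, s(cons)+7=z, s(cons)+7=z, u(vowel)+5=z, e(vowel)+5=j.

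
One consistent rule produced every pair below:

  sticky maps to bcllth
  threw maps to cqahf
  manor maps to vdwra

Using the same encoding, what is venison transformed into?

ehwlbrw

The shift depends on letter class: consonant s→b is +9, but vowel i→l is +3. Vowels shift forward by 3 and consonants shift forward by 9.
Applying it to venison: v(cons)+9=e, e(vowel)+3=h, n(cons)+9=w, i(vowel)+3=l, s(cons)+9=b, o(vowel)+3=r, n(cons)+9=w.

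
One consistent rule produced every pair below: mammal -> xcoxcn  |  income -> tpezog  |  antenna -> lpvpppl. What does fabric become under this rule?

It's a Vigenère-style cipher with numeric key [11,2,2]: position i shifts by key[i mod 3].
Applying it to fabric: f+11=q, a+2=c, b+2=d, r+11=c, i+2=k, c+2=e.

qcdcke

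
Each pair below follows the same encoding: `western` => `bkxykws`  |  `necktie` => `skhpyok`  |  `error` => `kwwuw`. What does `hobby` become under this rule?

muggd

The shift depends on letter class: consonant w→b is +5, but vowel e→k is +6. Two shifts are in play — +6 for a/e/i/o/u, +5 for every other letter.
Applying it to hobby: h(cons)+5=m, o(vowel)+6=u, b(cons)+5=g, b(cons)+5=g, y(cons)+5=d.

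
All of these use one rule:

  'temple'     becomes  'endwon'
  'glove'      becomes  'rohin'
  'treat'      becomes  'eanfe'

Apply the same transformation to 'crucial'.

jatjvfo

Each letter's alphabet position (a=0..z=25) is mapped through 15·x+5 mod 26 — an affine cipher.
On crucial: c(2)→15·2+5≡9=j; r(17)→15·17+5≡0=a; u(20)→15·20+5≡19=t; c(2)→15·2+5≡9=j; i(8)→15·8+5≡21=v; a(0)→15·0+5≡5=f; l(11)→15·11+5≡14=o (all mod 26).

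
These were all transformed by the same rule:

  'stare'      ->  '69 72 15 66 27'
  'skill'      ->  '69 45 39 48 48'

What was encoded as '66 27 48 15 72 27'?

s(#19)→69 and t(#20)→72: differences scale by 3, so n = 3·pos + 12. Each letter becomes 3×(its alphabet position, a=1..z=26) + 12.
Reversing it on 66 27 48 15 72 27: 66→(66−12)÷3=18=r, 27→(27−12)÷3=5=e, 48→(48−12)÷3=12=l, 15→(15−12)÷3=1=a, 72→(72−12)÷3=20=t, 27→(27−12)÷3=5=e.

relate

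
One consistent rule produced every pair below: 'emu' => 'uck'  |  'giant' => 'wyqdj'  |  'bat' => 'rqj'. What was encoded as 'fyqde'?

Compare letters: e→u is +16, m→c is +16, u→k is +16 — a constant shift. Every letter moves 16 places later in the alphabet, wrapping around z→a.
Decoding fyqde: f−16=p, y−16=i, q−16=a, d−16=n, e−16=o.

piano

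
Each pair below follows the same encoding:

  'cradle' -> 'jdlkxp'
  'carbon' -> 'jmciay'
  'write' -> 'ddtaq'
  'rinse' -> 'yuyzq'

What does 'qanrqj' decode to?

Shifts by position in cradle: pos 0: c→j (+7), pos 1: r→d (+12), pos 2: a→l (+11), pos 3: d→k (+7), pos 4: l→x (+12), pos 5: e→p (+11) — repeating every 3. The shifts repeat in a cycle of length 3: positions 0,1,… shift by +7, +12, +11, then the pattern repeats.
Undoing it on qanrqj: q−7=j, a−12=o, n−11=c, r−7=k, q−12=e, j−11=y.

jockey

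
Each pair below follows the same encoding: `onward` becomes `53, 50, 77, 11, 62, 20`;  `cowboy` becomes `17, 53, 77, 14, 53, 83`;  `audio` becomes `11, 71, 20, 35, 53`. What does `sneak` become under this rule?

With a=1..z=26, the number is 3·pos + 8.
On sneak: s=19→65, n=14→50, e=5→23, a=1→11, k=11→41.

65, 50, 23, 11, 41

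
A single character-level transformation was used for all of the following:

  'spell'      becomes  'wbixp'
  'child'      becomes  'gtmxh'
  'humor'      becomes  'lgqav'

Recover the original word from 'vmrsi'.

Shifts by position in spell: pos 0: s→w (+4), pos 1: p→b (+12), pos 2: e→i (+4), pos 3: l→x (+12) — repeating every 2. A repeating key of period 2 is used — shifts +4, +12 over and over.
Decoding vmrsi: v−4=r, m−12=a, r−4=n, s−12=g, i−4=e.

range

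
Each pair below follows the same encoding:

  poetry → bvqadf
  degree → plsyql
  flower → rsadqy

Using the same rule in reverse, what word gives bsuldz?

pliers

Shifts by position in poetry: pos 0: p→b (+12), pos 1: o→v (+7), pos 2: e→q (+12), pos 3: t→a (+7) — repeating every 2. The shifts repeat in a cycle of length 2: positions 0,1,… shift by +12, +7, then the pattern repeats.
Decoding bsuldz: b−12=p, s−7=l, u−12=i, l−7=e, d−12=r, z−7=s.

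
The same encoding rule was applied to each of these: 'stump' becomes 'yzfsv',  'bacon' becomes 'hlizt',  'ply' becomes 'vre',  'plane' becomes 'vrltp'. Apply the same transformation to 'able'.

Vowels shift forward by 11 and consonants shift forward by 6.
Applying it to able: a(vowel)+11=l, b(cons)+6=h, l(cons)+6=r, e(vowel)+11=p.

lhrp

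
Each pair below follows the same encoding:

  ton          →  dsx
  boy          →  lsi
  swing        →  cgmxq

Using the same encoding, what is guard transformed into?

qyebn

The shift depends on letter class: consonant t→d is +10, but vowel o→s is +4. Vowels shift forward by 4 and consonants shift forward by 10.
Applying it to guard: g(cons)+10=q, u(vowel)+4=y, a(vowel)+4=e, r(cons)+10=b, d(cons)+10=n.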